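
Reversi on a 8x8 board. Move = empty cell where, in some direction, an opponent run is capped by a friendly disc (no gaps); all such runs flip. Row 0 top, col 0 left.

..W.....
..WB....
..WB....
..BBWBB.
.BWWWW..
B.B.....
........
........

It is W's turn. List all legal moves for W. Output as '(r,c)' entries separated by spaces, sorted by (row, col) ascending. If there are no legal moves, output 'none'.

Answer: (0,3) (0,4) (1,4) (2,1) (2,4) (2,5) (2,6) (2,7) (3,1) (3,7) (4,0) (6,1) (6,2)

Derivation:
(0,3): flips 3 -> legal
(0,4): flips 1 -> legal
(1,4): flips 1 -> legal
(2,1): flips 1 -> legal
(2,4): flips 3 -> legal
(2,5): flips 1 -> legal
(2,6): flips 1 -> legal
(2,7): flips 1 -> legal
(3,0): no bracket -> illegal
(3,1): flips 2 -> legal
(3,7): flips 2 -> legal
(4,0): flips 1 -> legal
(4,6): no bracket -> illegal
(4,7): no bracket -> illegal
(5,1): no bracket -> illegal
(5,3): no bracket -> illegal
(6,0): no bracket -> illegal
(6,1): flips 1 -> legal
(6,2): flips 1 -> legal
(6,3): no bracket -> illegal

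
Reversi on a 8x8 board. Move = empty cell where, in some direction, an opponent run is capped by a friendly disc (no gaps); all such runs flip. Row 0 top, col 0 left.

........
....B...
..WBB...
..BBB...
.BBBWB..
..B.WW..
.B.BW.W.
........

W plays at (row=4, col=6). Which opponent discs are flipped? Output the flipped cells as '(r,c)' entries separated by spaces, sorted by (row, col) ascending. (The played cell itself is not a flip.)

Dir NW: first cell '.' (not opp) -> no flip
Dir N: first cell '.' (not opp) -> no flip
Dir NE: first cell '.' (not opp) -> no flip
Dir W: opp run (4,5) capped by W -> flip
Dir E: first cell '.' (not opp) -> no flip
Dir SW: first cell 'W' (not opp) -> no flip
Dir S: first cell '.' (not opp) -> no flip
Dir SE: first cell '.' (not opp) -> no flip

Answer: (4,5)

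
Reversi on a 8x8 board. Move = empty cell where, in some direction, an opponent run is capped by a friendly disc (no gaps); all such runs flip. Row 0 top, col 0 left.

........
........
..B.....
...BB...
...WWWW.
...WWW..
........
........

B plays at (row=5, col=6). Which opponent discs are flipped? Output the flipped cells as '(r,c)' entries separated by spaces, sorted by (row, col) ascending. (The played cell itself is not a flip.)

Answer: (4,5)

Derivation:
Dir NW: opp run (4,5) capped by B -> flip
Dir N: opp run (4,6), next='.' -> no flip
Dir NE: first cell '.' (not opp) -> no flip
Dir W: opp run (5,5) (5,4) (5,3), next='.' -> no flip
Dir E: first cell '.' (not opp) -> no flip
Dir SW: first cell '.' (not opp) -> no flip
Dir S: first cell '.' (not opp) -> no flip
Dir SE: first cell '.' (not opp) -> no flip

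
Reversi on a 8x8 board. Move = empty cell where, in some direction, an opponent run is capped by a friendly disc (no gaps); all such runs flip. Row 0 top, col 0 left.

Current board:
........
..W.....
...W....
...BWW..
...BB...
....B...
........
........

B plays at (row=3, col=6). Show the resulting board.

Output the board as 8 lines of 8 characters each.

Place B at (3,6); scan 8 dirs for brackets.
Dir NW: first cell '.' (not opp) -> no flip
Dir N: first cell '.' (not opp) -> no flip
Dir NE: first cell '.' (not opp) -> no flip
Dir W: opp run (3,5) (3,4) capped by B -> flip
Dir E: first cell '.' (not opp) -> no flip
Dir SW: first cell '.' (not opp) -> no flip
Dir S: first cell '.' (not opp) -> no flip
Dir SE: first cell '.' (not opp) -> no flip
All flips: (3,4) (3,5)

Answer: ........
..W.....
...W....
...BBBB.
...BB...
....B...
........
........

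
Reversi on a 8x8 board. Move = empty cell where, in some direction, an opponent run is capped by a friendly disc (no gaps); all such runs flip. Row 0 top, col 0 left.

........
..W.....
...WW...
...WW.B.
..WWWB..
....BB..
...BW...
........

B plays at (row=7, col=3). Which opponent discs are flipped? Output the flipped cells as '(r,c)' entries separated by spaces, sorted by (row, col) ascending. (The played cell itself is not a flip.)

Dir NW: first cell '.' (not opp) -> no flip
Dir N: first cell 'B' (not opp) -> no flip
Dir NE: opp run (6,4) capped by B -> flip
Dir W: first cell '.' (not opp) -> no flip
Dir E: first cell '.' (not opp) -> no flip
Dir SW: edge -> no flip
Dir S: edge -> no flip
Dir SE: edge -> no flip

Answer: (6,4)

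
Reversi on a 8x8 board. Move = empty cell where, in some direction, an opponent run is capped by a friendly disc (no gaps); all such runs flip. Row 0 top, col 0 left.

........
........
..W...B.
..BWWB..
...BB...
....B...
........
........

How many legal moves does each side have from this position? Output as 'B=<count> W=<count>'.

Answer: B=5 W=7

Derivation:
-- B to move --
(1,1): flips 2 -> legal
(1,2): flips 1 -> legal
(1,3): no bracket -> illegal
(2,1): no bracket -> illegal
(2,3): flips 1 -> legal
(2,4): flips 1 -> legal
(2,5): flips 1 -> legal
(3,1): no bracket -> illegal
(4,2): no bracket -> illegal
(4,5): no bracket -> illegal
B mobility = 5
-- W to move --
(1,5): no bracket -> illegal
(1,6): no bracket -> illegal
(1,7): no bracket -> illegal
(2,1): no bracket -> illegal
(2,3): no bracket -> illegal
(2,4): no bracket -> illegal
(2,5): no bracket -> illegal
(2,7): no bracket -> illegal
(3,1): flips 1 -> legal
(3,6): flips 1 -> legal
(3,7): no bracket -> illegal
(4,1): no bracket -> illegal
(4,2): flips 1 -> legal
(4,5): no bracket -> illegal
(4,6): no bracket -> illegal
(5,2): flips 1 -> legal
(5,3): flips 1 -> legal
(5,5): flips 1 -> legal
(6,3): no bracket -> illegal
(6,4): flips 2 -> legal
(6,5): no bracket -> illegal
W mobility = 7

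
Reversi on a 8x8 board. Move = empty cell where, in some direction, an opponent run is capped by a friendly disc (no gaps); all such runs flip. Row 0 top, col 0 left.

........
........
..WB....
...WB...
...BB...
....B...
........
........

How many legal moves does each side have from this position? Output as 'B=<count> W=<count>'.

Answer: B=3 W=5

Derivation:
-- B to move --
(1,1): flips 2 -> legal
(1,2): no bracket -> illegal
(1,3): no bracket -> illegal
(2,1): flips 1 -> legal
(2,4): no bracket -> illegal
(3,1): no bracket -> illegal
(3,2): flips 1 -> legal
(4,2): no bracket -> illegal
B mobility = 3
-- W to move --
(1,2): no bracket -> illegal
(1,3): flips 1 -> legal
(1,4): no bracket -> illegal
(2,4): flips 1 -> legal
(2,5): no bracket -> illegal
(3,2): no bracket -> illegal
(3,5): flips 1 -> legal
(4,2): no bracket -> illegal
(4,5): no bracket -> illegal
(5,2): no bracket -> illegal
(5,3): flips 1 -> legal
(5,5): flips 1 -> legal
(6,3): no bracket -> illegal
(6,4): no bracket -> illegal
(6,5): no bracket -> illegal
W mobility = 5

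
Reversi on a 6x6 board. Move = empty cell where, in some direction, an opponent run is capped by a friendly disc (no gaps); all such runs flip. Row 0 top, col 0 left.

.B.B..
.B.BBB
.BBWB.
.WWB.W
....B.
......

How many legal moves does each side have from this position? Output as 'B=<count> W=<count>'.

Answer: B=5 W=10

Derivation:
-- B to move --
(1,2): no bracket -> illegal
(2,0): no bracket -> illegal
(2,5): no bracket -> illegal
(3,0): flips 2 -> legal
(3,4): no bracket -> illegal
(4,0): flips 1 -> legal
(4,1): flips 3 -> legal
(4,2): flips 1 -> legal
(4,3): flips 1 -> legal
(4,5): no bracket -> illegal
B mobility = 5
-- W to move --
(0,0): no bracket -> illegal
(0,2): flips 2 -> legal
(0,4): flips 2 -> legal
(0,5): flips 1 -> legal
(1,0): flips 1 -> legal
(1,2): flips 1 -> legal
(2,0): flips 2 -> legal
(2,5): flips 1 -> legal
(3,0): no bracket -> illegal
(3,4): flips 1 -> legal
(4,2): no bracket -> illegal
(4,3): flips 1 -> legal
(4,5): no bracket -> illegal
(5,3): flips 1 -> legal
(5,4): no bracket -> illegal
(5,5): no bracket -> illegal
W mobility = 10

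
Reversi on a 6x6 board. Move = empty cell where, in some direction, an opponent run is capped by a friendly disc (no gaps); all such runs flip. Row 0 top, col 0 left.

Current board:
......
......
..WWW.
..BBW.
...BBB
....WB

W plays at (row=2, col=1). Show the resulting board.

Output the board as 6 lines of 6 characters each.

Place W at (2,1); scan 8 dirs for brackets.
Dir NW: first cell '.' (not opp) -> no flip
Dir N: first cell '.' (not opp) -> no flip
Dir NE: first cell '.' (not opp) -> no flip
Dir W: first cell '.' (not opp) -> no flip
Dir E: first cell 'W' (not opp) -> no flip
Dir SW: first cell '.' (not opp) -> no flip
Dir S: first cell '.' (not opp) -> no flip
Dir SE: opp run (3,2) (4,3) capped by W -> flip
All flips: (3,2) (4,3)

Answer: ......
......
.WWWW.
..WBW.
...WBB
....WB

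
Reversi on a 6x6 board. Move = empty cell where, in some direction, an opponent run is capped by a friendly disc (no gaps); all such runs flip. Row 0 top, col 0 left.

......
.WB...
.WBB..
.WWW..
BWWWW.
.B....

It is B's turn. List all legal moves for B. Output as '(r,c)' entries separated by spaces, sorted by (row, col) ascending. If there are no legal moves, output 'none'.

Answer: (0,0) (0,1) (1,0) (2,0) (2,4) (3,0) (4,5) (5,0) (5,2) (5,3) (5,5)

Derivation:
(0,0): flips 1 -> legal
(0,1): flips 4 -> legal
(0,2): no bracket -> illegal
(1,0): flips 1 -> legal
(2,0): flips 1 -> legal
(2,4): flips 2 -> legal
(3,0): flips 1 -> legal
(3,4): no bracket -> illegal
(3,5): no bracket -> illegal
(4,5): flips 4 -> legal
(5,0): flips 2 -> legal
(5,2): flips 2 -> legal
(5,3): flips 2 -> legal
(5,4): no bracket -> illegal
(5,5): flips 2 -> legal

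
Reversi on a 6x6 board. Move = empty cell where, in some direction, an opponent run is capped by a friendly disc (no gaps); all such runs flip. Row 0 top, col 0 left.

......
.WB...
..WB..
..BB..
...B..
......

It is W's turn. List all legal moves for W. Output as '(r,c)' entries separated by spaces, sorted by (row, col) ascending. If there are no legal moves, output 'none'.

(0,1): no bracket -> illegal
(0,2): flips 1 -> legal
(0,3): no bracket -> illegal
(1,3): flips 1 -> legal
(1,4): no bracket -> illegal
(2,1): no bracket -> illegal
(2,4): flips 1 -> legal
(3,1): no bracket -> illegal
(3,4): no bracket -> illegal
(4,1): no bracket -> illegal
(4,2): flips 1 -> legal
(4,4): flips 1 -> legal
(5,2): no bracket -> illegal
(5,3): no bracket -> illegal
(5,4): no bracket -> illegal

Answer: (0,2) (1,3) (2,4) (4,2) (4,4)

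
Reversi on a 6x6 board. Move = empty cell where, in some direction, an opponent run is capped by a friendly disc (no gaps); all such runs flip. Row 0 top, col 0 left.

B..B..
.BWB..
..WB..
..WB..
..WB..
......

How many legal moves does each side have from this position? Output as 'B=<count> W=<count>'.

Answer: B=5 W=7

Derivation:
-- B to move --
(0,1): flips 1 -> legal
(0,2): no bracket -> illegal
(2,1): flips 3 -> legal
(3,1): flips 2 -> legal
(4,1): flips 2 -> legal
(5,1): flips 1 -> legal
(5,2): no bracket -> illegal
(5,3): no bracket -> illegal
B mobility = 5
-- W to move --
(0,1): no bracket -> illegal
(0,2): no bracket -> illegal
(0,4): flips 1 -> legal
(1,0): flips 1 -> legal
(1,4): flips 2 -> legal
(2,0): no bracket -> illegal
(2,1): no bracket -> illegal
(2,4): flips 2 -> legal
(3,4): flips 2 -> legal
(4,4): flips 2 -> legal
(5,2): no bracket -> illegal
(5,3): no bracket -> illegal
(5,4): flips 1 -> legal
W mobility = 7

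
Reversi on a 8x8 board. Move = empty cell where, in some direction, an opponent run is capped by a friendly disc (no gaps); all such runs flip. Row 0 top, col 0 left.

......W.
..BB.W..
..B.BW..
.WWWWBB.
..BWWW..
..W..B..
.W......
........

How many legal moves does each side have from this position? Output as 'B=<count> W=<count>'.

Answer: B=10 W=14

Derivation:
-- B to move --
(0,4): no bracket -> illegal
(0,5): flips 2 -> legal
(0,7): no bracket -> illegal
(1,4): flips 1 -> legal
(1,6): no bracket -> illegal
(1,7): no bracket -> illegal
(2,0): flips 1 -> legal
(2,1): no bracket -> illegal
(2,3): no bracket -> illegal
(2,6): flips 1 -> legal
(3,0): flips 4 -> legal
(4,0): flips 1 -> legal
(4,1): no bracket -> illegal
(4,6): flips 3 -> legal
(5,0): no bracket -> illegal
(5,1): no bracket -> illegal
(5,3): flips 1 -> legal
(5,4): flips 3 -> legal
(5,6): no bracket -> illegal
(6,0): no bracket -> illegal
(6,2): flips 1 -> legal
(6,3): no bracket -> illegal
(7,0): no bracket -> illegal
(7,1): no bracket -> illegal
(7,2): no bracket -> illegal
B mobility = 10
-- W to move --
(0,1): no bracket -> illegal
(0,2): flips 2 -> legal
(0,3): no bracket -> illegal
(0,4): flips 2 -> legal
(1,1): flips 1 -> legal
(1,4): flips 1 -> legal
(2,1): no bracket -> illegal
(2,3): flips 1 -> legal
(2,6): flips 1 -> legal
(2,7): flips 1 -> legal
(3,7): flips 2 -> legal
(4,1): flips 1 -> legal
(4,6): no bracket -> illegal
(4,7): flips 1 -> legal
(5,1): flips 1 -> legal
(5,3): flips 1 -> legal
(5,4): no bracket -> illegal
(5,6): no bracket -> illegal
(6,4): no bracket -> illegal
(6,5): flips 1 -> legal
(6,6): flips 1 -> legal
W mobility = 14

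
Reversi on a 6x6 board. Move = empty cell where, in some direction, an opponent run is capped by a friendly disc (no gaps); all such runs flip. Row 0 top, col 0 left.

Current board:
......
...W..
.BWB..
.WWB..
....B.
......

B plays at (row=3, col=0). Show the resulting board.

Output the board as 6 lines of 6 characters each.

Answer: ......
...W..
.BWB..
BBBB..
....B.
......

Derivation:
Place B at (3,0); scan 8 dirs for brackets.
Dir NW: edge -> no flip
Dir N: first cell '.' (not opp) -> no flip
Dir NE: first cell 'B' (not opp) -> no flip
Dir W: edge -> no flip
Dir E: opp run (3,1) (3,2) capped by B -> flip
Dir SW: edge -> no flip
Dir S: first cell '.' (not opp) -> no flip
Dir SE: first cell '.' (not opp) -> no flip
All flips: (3,1) (3,2)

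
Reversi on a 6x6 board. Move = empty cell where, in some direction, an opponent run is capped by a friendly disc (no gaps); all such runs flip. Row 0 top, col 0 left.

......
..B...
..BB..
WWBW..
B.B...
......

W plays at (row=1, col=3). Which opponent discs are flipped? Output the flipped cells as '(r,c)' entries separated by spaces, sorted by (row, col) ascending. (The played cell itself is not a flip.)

Dir NW: first cell '.' (not opp) -> no flip
Dir N: first cell '.' (not opp) -> no flip
Dir NE: first cell '.' (not opp) -> no flip
Dir W: opp run (1,2), next='.' -> no flip
Dir E: first cell '.' (not opp) -> no flip
Dir SW: opp run (2,2) capped by W -> flip
Dir S: opp run (2,3) capped by W -> flip
Dir SE: first cell '.' (not opp) -> no flip

Answer: (2,2) (2,3)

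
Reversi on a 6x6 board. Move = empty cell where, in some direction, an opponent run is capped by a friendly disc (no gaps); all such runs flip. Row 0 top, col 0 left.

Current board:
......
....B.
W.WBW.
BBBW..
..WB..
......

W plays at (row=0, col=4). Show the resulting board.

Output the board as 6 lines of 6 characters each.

Answer: ....W.
....W.
W.WBW.
BBBW..
..WB..
......

Derivation:
Place W at (0,4); scan 8 dirs for brackets.
Dir NW: edge -> no flip
Dir N: edge -> no flip
Dir NE: edge -> no flip
Dir W: first cell '.' (not opp) -> no flip
Dir E: first cell '.' (not opp) -> no flip
Dir SW: first cell '.' (not opp) -> no flip
Dir S: opp run (1,4) capped by W -> flip
Dir SE: first cell '.' (not opp) -> no flip
All flips: (1,4)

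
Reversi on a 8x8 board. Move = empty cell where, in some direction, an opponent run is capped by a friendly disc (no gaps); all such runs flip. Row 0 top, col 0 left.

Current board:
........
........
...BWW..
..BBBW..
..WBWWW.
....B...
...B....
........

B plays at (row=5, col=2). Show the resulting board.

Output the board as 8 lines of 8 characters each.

Place B at (5,2); scan 8 dirs for brackets.
Dir NW: first cell '.' (not opp) -> no flip
Dir N: opp run (4,2) capped by B -> flip
Dir NE: first cell 'B' (not opp) -> no flip
Dir W: first cell '.' (not opp) -> no flip
Dir E: first cell '.' (not opp) -> no flip
Dir SW: first cell '.' (not opp) -> no flip
Dir S: first cell '.' (not opp) -> no flip
Dir SE: first cell 'B' (not opp) -> no flip
All flips: (4,2)

Answer: ........
........
...BWW..
..BBBW..
..BBWWW.
..B.B...
...B....
........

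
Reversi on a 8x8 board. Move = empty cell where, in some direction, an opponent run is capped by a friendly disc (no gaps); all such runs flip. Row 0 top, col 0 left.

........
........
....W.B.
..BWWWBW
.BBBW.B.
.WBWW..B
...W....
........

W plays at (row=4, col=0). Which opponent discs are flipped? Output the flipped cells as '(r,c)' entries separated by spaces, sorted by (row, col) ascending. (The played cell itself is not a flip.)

Dir NW: edge -> no flip
Dir N: first cell '.' (not opp) -> no flip
Dir NE: first cell '.' (not opp) -> no flip
Dir W: edge -> no flip
Dir E: opp run (4,1) (4,2) (4,3) capped by W -> flip
Dir SW: edge -> no flip
Dir S: first cell '.' (not opp) -> no flip
Dir SE: first cell 'W' (not opp) -> no flip

Answer: (4,1) (4,2) (4,3)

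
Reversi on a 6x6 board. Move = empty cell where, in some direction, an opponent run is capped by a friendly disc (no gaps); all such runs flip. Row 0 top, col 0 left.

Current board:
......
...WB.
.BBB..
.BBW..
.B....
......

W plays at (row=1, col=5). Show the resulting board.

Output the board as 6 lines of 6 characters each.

Place W at (1,5); scan 8 dirs for brackets.
Dir NW: first cell '.' (not opp) -> no flip
Dir N: first cell '.' (not opp) -> no flip
Dir NE: edge -> no flip
Dir W: opp run (1,4) capped by W -> flip
Dir E: edge -> no flip
Dir SW: first cell '.' (not opp) -> no flip
Dir S: first cell '.' (not opp) -> no flip
Dir SE: edge -> no flip
All flips: (1,4)

Answer: ......
...WWW
.BBB..
.BBW..
.B....
......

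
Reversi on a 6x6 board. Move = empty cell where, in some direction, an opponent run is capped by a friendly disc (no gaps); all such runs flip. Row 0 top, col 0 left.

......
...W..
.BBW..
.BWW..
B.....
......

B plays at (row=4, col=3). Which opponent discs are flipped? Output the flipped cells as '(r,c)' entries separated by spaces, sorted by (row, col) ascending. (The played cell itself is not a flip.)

Answer: (3,2)

Derivation:
Dir NW: opp run (3,2) capped by B -> flip
Dir N: opp run (3,3) (2,3) (1,3), next='.' -> no flip
Dir NE: first cell '.' (not opp) -> no flip
Dir W: first cell '.' (not opp) -> no flip
Dir E: first cell '.' (not opp) -> no flip
Dir SW: first cell '.' (not opp) -> no flip
Dir S: first cell '.' (not opp) -> no flip
Dir SE: first cell '.' (not opp) -> no flip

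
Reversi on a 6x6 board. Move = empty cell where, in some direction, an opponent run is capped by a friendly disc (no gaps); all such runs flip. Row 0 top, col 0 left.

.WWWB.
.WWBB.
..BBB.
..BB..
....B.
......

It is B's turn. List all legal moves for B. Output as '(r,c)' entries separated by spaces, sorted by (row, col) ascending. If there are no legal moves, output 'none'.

Answer: (0,0) (1,0)

Derivation:
(0,0): flips 4 -> legal
(1,0): flips 2 -> legal
(2,0): no bracket -> illegal
(2,1): no bracket -> illegal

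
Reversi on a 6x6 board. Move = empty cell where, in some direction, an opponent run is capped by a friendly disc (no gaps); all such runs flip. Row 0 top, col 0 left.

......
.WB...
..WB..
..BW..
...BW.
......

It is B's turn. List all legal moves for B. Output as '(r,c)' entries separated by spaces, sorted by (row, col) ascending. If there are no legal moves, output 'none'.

Answer: (1,0) (2,1) (3,4) (4,5)

Derivation:
(0,0): no bracket -> illegal
(0,1): no bracket -> illegal
(0,2): no bracket -> illegal
(1,0): flips 1 -> legal
(1,3): no bracket -> illegal
(2,0): no bracket -> illegal
(2,1): flips 1 -> legal
(2,4): no bracket -> illegal
(3,1): no bracket -> illegal
(3,4): flips 1 -> legal
(3,5): no bracket -> illegal
(4,2): no bracket -> illegal
(4,5): flips 1 -> legal
(5,3): no bracket -> illegal
(5,4): no bracket -> illegal
(5,5): no bracket -> illegal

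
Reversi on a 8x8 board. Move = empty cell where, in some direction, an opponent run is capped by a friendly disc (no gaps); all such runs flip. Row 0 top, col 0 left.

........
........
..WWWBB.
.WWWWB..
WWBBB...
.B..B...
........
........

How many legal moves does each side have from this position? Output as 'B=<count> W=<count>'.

Answer: B=8 W=13

Derivation:
-- B to move --
(1,1): flips 2 -> legal
(1,2): flips 2 -> legal
(1,3): flips 3 -> legal
(1,4): flips 2 -> legal
(1,5): flips 2 -> legal
(2,0): flips 1 -> legal
(2,1): flips 6 -> legal
(3,0): flips 4 -> legal
(4,5): no bracket -> illegal
(5,0): no bracket -> illegal
(5,2): no bracket -> illegal
B mobility = 8
-- W to move --
(1,4): no bracket -> illegal
(1,5): no bracket -> illegal
(1,6): flips 1 -> legal
(1,7): no bracket -> illegal
(2,7): flips 2 -> legal
(3,6): flips 1 -> legal
(3,7): no bracket -> illegal
(4,5): flips 3 -> legal
(4,6): flips 1 -> legal
(5,0): no bracket -> illegal
(5,2): flips 2 -> legal
(5,3): flips 2 -> legal
(5,5): flips 1 -> legal
(6,0): flips 2 -> legal
(6,1): flips 1 -> legal
(6,2): flips 1 -> legal
(6,3): no bracket -> illegal
(6,4): flips 2 -> legal
(6,5): flips 2 -> legal
W mobility = 13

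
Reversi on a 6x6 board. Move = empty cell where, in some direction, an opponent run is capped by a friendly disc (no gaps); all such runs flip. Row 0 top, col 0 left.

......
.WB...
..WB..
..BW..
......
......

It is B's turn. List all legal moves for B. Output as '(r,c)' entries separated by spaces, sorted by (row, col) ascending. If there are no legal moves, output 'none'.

(0,0): no bracket -> illegal
(0,1): no bracket -> illegal
(0,2): no bracket -> illegal
(1,0): flips 1 -> legal
(1,3): no bracket -> illegal
(2,0): no bracket -> illegal
(2,1): flips 1 -> legal
(2,4): no bracket -> illegal
(3,1): no bracket -> illegal
(3,4): flips 1 -> legal
(4,2): no bracket -> illegal
(4,3): flips 1 -> legal
(4,4): no bracket -> illegal

Answer: (1,0) (2,1) (3,4) (4,3)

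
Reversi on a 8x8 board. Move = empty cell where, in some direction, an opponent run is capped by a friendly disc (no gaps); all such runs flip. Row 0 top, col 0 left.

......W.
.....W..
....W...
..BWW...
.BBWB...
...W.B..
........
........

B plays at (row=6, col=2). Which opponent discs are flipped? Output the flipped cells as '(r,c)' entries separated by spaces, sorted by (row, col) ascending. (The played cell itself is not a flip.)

Answer: (5,3)

Derivation:
Dir NW: first cell '.' (not opp) -> no flip
Dir N: first cell '.' (not opp) -> no flip
Dir NE: opp run (5,3) capped by B -> flip
Dir W: first cell '.' (not opp) -> no flip
Dir E: first cell '.' (not opp) -> no flip
Dir SW: first cell '.' (not opp) -> no flip
Dir S: first cell '.' (not opp) -> no flip
Dir SE: first cell '.' (not opp) -> no flip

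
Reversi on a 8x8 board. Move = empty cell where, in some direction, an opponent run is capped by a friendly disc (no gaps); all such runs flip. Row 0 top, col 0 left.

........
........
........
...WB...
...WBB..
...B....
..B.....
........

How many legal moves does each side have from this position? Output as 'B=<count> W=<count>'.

-- B to move --
(2,2): flips 1 -> legal
(2,3): flips 2 -> legal
(2,4): no bracket -> illegal
(3,2): flips 1 -> legal
(4,2): flips 1 -> legal
(5,2): flips 1 -> legal
(5,4): no bracket -> illegal
B mobility = 5
-- W to move --
(2,3): no bracket -> illegal
(2,4): no bracket -> illegal
(2,5): flips 1 -> legal
(3,5): flips 1 -> legal
(3,6): no bracket -> illegal
(4,2): no bracket -> illegal
(4,6): flips 2 -> legal
(5,1): no bracket -> illegal
(5,2): no bracket -> illegal
(5,4): no bracket -> illegal
(5,5): flips 1 -> legal
(5,6): no bracket -> illegal
(6,1): no bracket -> illegal
(6,3): flips 1 -> legal
(6,4): no bracket -> illegal
(7,1): no bracket -> illegal
(7,2): no bracket -> illegal
(7,3): no bracket -> illegal
W mobility = 5

Answer: B=5 W=5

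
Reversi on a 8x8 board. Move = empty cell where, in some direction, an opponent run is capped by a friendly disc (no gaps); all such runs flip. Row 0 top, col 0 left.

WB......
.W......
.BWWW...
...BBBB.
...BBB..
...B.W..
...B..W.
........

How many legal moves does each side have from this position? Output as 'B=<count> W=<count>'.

Answer: B=7 W=9

Derivation:
-- B to move --
(0,2): no bracket -> illegal
(1,0): no bracket -> illegal
(1,2): flips 1 -> legal
(1,3): flips 2 -> legal
(1,4): flips 1 -> legal
(1,5): flips 1 -> legal
(2,0): no bracket -> illegal
(2,5): flips 3 -> legal
(3,1): no bracket -> illegal
(3,2): no bracket -> illegal
(4,6): no bracket -> illegal
(5,4): no bracket -> illegal
(5,6): no bracket -> illegal
(5,7): no bracket -> illegal
(6,4): no bracket -> illegal
(6,5): flips 1 -> legal
(6,7): no bracket -> illegal
(7,5): no bracket -> illegal
(7,6): no bracket -> illegal
(7,7): flips 2 -> legal
B mobility = 7
-- W to move --
(0,2): flips 1 -> legal
(1,0): no bracket -> illegal
(1,2): no bracket -> illegal
(2,0): flips 1 -> legal
(2,5): flips 2 -> legal
(2,6): no bracket -> illegal
(2,7): no bracket -> illegal
(3,0): no bracket -> illegal
(3,1): flips 1 -> legal
(3,2): no bracket -> illegal
(3,7): no bracket -> illegal
(4,2): flips 1 -> legal
(4,6): flips 1 -> legal
(4,7): no bracket -> illegal
(5,2): no bracket -> illegal
(5,4): flips 2 -> legal
(5,6): flips 2 -> legal
(6,2): no bracket -> illegal
(6,4): no bracket -> illegal
(7,2): no bracket -> illegal
(7,3): flips 4 -> legal
(7,4): no bracket -> illegal
W mobility = 9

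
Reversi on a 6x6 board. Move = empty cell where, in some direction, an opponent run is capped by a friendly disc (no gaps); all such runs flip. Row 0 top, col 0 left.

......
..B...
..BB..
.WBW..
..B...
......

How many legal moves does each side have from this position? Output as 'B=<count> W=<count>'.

Answer: B=7 W=4

Derivation:
-- B to move --
(2,0): flips 1 -> legal
(2,1): no bracket -> illegal
(2,4): flips 1 -> legal
(3,0): flips 1 -> legal
(3,4): flips 1 -> legal
(4,0): flips 1 -> legal
(4,1): no bracket -> illegal
(4,3): flips 1 -> legal
(4,4): flips 1 -> legal
B mobility = 7
-- W to move --
(0,1): no bracket -> illegal
(0,2): no bracket -> illegal
(0,3): no bracket -> illegal
(1,1): flips 1 -> legal
(1,3): flips 2 -> legal
(1,4): no bracket -> illegal
(2,1): no bracket -> illegal
(2,4): no bracket -> illegal
(3,4): no bracket -> illegal
(4,1): no bracket -> illegal
(4,3): no bracket -> illegal
(5,1): flips 1 -> legal
(5,2): no bracket -> illegal
(5,3): flips 1 -> legal
W mobility = 4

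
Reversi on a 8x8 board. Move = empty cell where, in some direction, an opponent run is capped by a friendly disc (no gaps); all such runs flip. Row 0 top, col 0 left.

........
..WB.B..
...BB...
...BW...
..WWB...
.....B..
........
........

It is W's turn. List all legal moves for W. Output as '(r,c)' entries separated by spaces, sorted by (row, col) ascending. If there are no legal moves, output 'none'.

Answer: (0,3) (0,6) (1,4) (3,2) (4,5) (5,4)

Derivation:
(0,2): no bracket -> illegal
(0,3): flips 3 -> legal
(0,4): no bracket -> illegal
(0,5): no bracket -> illegal
(0,6): flips 3 -> legal
(1,4): flips 2 -> legal
(1,6): no bracket -> illegal
(2,2): no bracket -> illegal
(2,5): no bracket -> illegal
(2,6): no bracket -> illegal
(3,2): flips 1 -> legal
(3,5): no bracket -> illegal
(4,5): flips 1 -> legal
(4,6): no bracket -> illegal
(5,3): no bracket -> illegal
(5,4): flips 1 -> legal
(5,6): no bracket -> illegal
(6,4): no bracket -> illegal
(6,5): no bracket -> illegal
(6,6): no bracket -> illegal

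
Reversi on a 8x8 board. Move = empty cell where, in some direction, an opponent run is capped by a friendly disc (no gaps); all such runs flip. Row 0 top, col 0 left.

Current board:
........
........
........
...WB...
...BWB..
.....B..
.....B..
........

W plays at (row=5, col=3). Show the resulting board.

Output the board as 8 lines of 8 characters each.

Answer: ........
........
........
...WB...
...WWB..
...W.B..
.....B..
........

Derivation:
Place W at (5,3); scan 8 dirs for brackets.
Dir NW: first cell '.' (not opp) -> no flip
Dir N: opp run (4,3) capped by W -> flip
Dir NE: first cell 'W' (not opp) -> no flip
Dir W: first cell '.' (not opp) -> no flip
Dir E: first cell '.' (not opp) -> no flip
Dir SW: first cell '.' (not opp) -> no flip
Dir S: first cell '.' (not opp) -> no flip
Dir SE: first cell '.' (not opp) -> no flip
All flips: (4,3)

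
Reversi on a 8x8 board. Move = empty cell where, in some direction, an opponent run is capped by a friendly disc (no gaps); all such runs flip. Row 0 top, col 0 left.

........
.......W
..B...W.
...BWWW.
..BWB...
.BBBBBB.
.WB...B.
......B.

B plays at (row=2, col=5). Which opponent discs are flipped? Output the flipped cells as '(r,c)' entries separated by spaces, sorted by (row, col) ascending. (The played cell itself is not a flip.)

Dir NW: first cell '.' (not opp) -> no flip
Dir N: first cell '.' (not opp) -> no flip
Dir NE: first cell '.' (not opp) -> no flip
Dir W: first cell '.' (not opp) -> no flip
Dir E: opp run (2,6), next='.' -> no flip
Dir SW: opp run (3,4) (4,3) capped by B -> flip
Dir S: opp run (3,5), next='.' -> no flip
Dir SE: opp run (3,6), next='.' -> no flip

Answer: (3,4) (4,3)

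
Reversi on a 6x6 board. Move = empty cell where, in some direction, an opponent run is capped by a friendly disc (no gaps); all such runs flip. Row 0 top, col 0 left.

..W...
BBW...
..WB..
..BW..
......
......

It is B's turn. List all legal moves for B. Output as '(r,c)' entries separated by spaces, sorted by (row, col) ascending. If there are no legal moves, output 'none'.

(0,1): flips 1 -> legal
(0,3): no bracket -> illegal
(1,3): flips 1 -> legal
(2,1): flips 1 -> legal
(2,4): no bracket -> illegal
(3,1): no bracket -> illegal
(3,4): flips 1 -> legal
(4,2): no bracket -> illegal
(4,3): flips 1 -> legal
(4,4): flips 2 -> legal

Answer: (0,1) (1,3) (2,1) (3,4) (4,3) (4,4)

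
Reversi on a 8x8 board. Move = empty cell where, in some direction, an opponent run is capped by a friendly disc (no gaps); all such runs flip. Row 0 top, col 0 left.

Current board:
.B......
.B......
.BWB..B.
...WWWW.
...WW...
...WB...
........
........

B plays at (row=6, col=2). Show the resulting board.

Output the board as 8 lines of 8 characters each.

Place B at (6,2); scan 8 dirs for brackets.
Dir NW: first cell '.' (not opp) -> no flip
Dir N: first cell '.' (not opp) -> no flip
Dir NE: opp run (5,3) (4,4) (3,5) capped by B -> flip
Dir W: first cell '.' (not opp) -> no flip
Dir E: first cell '.' (not opp) -> no flip
Dir SW: first cell '.' (not opp) -> no flip
Dir S: first cell '.' (not opp) -> no flip
Dir SE: first cell '.' (not opp) -> no flip
All flips: (3,5) (4,4) (5,3)

Answer: .B......
.B......
.BWB..B.
...WWBW.
...WB...
...BB...
..B.....
........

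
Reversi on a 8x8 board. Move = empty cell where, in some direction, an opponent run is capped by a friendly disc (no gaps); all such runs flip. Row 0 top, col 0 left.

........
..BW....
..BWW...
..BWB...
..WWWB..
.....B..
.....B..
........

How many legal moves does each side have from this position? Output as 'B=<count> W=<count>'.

Answer: B=6 W=11

Derivation:
-- B to move --
(0,2): no bracket -> illegal
(0,3): no bracket -> illegal
(0,4): flips 1 -> legal
(1,4): flips 3 -> legal
(1,5): no bracket -> illegal
(2,5): flips 2 -> legal
(3,1): no bracket -> illegal
(3,5): no bracket -> illegal
(4,1): flips 3 -> legal
(5,1): no bracket -> illegal
(5,2): flips 2 -> legal
(5,3): no bracket -> illegal
(5,4): flips 2 -> legal
B mobility = 6
-- W to move --
(0,1): flips 1 -> legal
(0,2): flips 3 -> legal
(0,3): no bracket -> illegal
(1,1): flips 2 -> legal
(2,1): flips 2 -> legal
(2,5): flips 1 -> legal
(3,1): flips 2 -> legal
(3,5): flips 1 -> legal
(3,6): no bracket -> illegal
(4,1): flips 1 -> legal
(4,6): flips 1 -> legal
(5,4): no bracket -> illegal
(5,6): flips 2 -> legal
(6,4): no bracket -> illegal
(6,6): flips 1 -> legal
(7,4): no bracket -> illegal
(7,5): no bracket -> illegal
(7,6): no bracket -> illegal
W mobility = 11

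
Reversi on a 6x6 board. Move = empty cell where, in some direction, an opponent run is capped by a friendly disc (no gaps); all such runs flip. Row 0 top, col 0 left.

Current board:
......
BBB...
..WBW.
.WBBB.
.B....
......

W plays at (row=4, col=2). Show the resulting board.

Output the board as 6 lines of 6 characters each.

Place W at (4,2); scan 8 dirs for brackets.
Dir NW: first cell 'W' (not opp) -> no flip
Dir N: opp run (3,2) capped by W -> flip
Dir NE: opp run (3,3) capped by W -> flip
Dir W: opp run (4,1), next='.' -> no flip
Dir E: first cell '.' (not opp) -> no flip
Dir SW: first cell '.' (not opp) -> no flip
Dir S: first cell '.' (not opp) -> no flip
Dir SE: first cell '.' (not opp) -> no flip
All flips: (3,2) (3,3)

Answer: ......
BBB...
..WBW.
.WWWB.
.BW...
......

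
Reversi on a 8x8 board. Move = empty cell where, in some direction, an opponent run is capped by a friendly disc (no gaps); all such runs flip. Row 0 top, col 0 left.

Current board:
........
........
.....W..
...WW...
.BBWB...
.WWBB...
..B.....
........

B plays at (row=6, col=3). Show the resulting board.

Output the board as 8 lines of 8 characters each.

Answer: ........
........
.....W..
...WW...
.BBWB...
.WBBB...
..BB....
........

Derivation:
Place B at (6,3); scan 8 dirs for brackets.
Dir NW: opp run (5,2) capped by B -> flip
Dir N: first cell 'B' (not opp) -> no flip
Dir NE: first cell 'B' (not opp) -> no flip
Dir W: first cell 'B' (not opp) -> no flip
Dir E: first cell '.' (not opp) -> no flip
Dir SW: first cell '.' (not opp) -> no flip
Dir S: first cell '.' (not opp) -> no flip
Dir SE: first cell '.' (not opp) -> no flip
All flips: (5,2)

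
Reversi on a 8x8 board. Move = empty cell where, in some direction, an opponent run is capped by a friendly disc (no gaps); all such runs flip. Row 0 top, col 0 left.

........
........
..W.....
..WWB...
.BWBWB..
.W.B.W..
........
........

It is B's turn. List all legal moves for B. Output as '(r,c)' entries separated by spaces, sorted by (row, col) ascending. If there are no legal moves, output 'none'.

Answer: (2,1) (2,3) (3,1) (3,5) (5,4) (6,1) (6,5)

Derivation:
(1,1): no bracket -> illegal
(1,2): no bracket -> illegal
(1,3): no bracket -> illegal
(2,1): flips 1 -> legal
(2,3): flips 2 -> legal
(2,4): no bracket -> illegal
(3,1): flips 3 -> legal
(3,5): flips 1 -> legal
(4,0): no bracket -> illegal
(4,6): no bracket -> illegal
(5,0): no bracket -> illegal
(5,2): no bracket -> illegal
(5,4): flips 1 -> legal
(5,6): no bracket -> illegal
(6,0): no bracket -> illegal
(6,1): flips 1 -> legal
(6,2): no bracket -> illegal
(6,4): no bracket -> illegal
(6,5): flips 1 -> legal
(6,6): no bracket -> illegal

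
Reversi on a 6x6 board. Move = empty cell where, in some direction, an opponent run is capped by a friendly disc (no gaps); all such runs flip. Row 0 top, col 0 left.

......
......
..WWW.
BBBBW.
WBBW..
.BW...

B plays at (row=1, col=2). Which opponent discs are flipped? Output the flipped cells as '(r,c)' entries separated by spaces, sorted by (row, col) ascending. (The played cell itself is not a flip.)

Answer: (2,2)

Derivation:
Dir NW: first cell '.' (not opp) -> no flip
Dir N: first cell '.' (not opp) -> no flip
Dir NE: first cell '.' (not opp) -> no flip
Dir W: first cell '.' (not opp) -> no flip
Dir E: first cell '.' (not opp) -> no flip
Dir SW: first cell '.' (not opp) -> no flip
Dir S: opp run (2,2) capped by B -> flip
Dir SE: opp run (2,3) (3,4), next='.' -> no flip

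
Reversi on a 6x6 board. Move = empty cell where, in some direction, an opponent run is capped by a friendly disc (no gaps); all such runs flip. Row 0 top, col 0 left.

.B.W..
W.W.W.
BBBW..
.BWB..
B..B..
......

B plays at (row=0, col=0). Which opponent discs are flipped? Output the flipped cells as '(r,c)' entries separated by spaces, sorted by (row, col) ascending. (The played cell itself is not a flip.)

Dir NW: edge -> no flip
Dir N: edge -> no flip
Dir NE: edge -> no flip
Dir W: edge -> no flip
Dir E: first cell 'B' (not opp) -> no flip
Dir SW: edge -> no flip
Dir S: opp run (1,0) capped by B -> flip
Dir SE: first cell '.' (not opp) -> no flip

Answer: (1,0)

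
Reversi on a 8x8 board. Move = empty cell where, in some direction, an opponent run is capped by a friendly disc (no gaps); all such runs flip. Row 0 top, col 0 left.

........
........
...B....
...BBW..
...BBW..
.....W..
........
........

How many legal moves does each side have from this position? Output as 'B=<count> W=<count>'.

Answer: B=5 W=5

Derivation:
-- B to move --
(2,4): no bracket -> illegal
(2,5): no bracket -> illegal
(2,6): flips 1 -> legal
(3,6): flips 1 -> legal
(4,6): flips 1 -> legal
(5,4): no bracket -> illegal
(5,6): flips 1 -> legal
(6,4): no bracket -> illegal
(6,5): no bracket -> illegal
(6,6): flips 1 -> legal
B mobility = 5
-- W to move --
(1,2): flips 2 -> legal
(1,3): no bracket -> illegal
(1,4): no bracket -> illegal
(2,2): flips 2 -> legal
(2,4): no bracket -> illegal
(2,5): no bracket -> illegal
(3,2): flips 2 -> legal
(4,2): flips 2 -> legal
(5,2): no bracket -> illegal
(5,3): flips 1 -> legal
(5,4): no bracket -> illegal
W mobility = 5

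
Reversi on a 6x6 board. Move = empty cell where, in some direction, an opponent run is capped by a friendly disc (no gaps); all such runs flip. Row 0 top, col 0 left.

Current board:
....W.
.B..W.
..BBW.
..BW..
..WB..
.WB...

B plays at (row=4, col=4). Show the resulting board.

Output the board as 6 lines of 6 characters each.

Answer: ....W.
.B..W.
..BBW.
..BB..
..WBB.
.WB...

Derivation:
Place B at (4,4); scan 8 dirs for brackets.
Dir NW: opp run (3,3) capped by B -> flip
Dir N: first cell '.' (not opp) -> no flip
Dir NE: first cell '.' (not opp) -> no flip
Dir W: first cell 'B' (not opp) -> no flip
Dir E: first cell '.' (not opp) -> no flip
Dir SW: first cell '.' (not opp) -> no flip
Dir S: first cell '.' (not opp) -> no flip
Dir SE: first cell '.' (not opp) -> no flip
All flips: (3,3)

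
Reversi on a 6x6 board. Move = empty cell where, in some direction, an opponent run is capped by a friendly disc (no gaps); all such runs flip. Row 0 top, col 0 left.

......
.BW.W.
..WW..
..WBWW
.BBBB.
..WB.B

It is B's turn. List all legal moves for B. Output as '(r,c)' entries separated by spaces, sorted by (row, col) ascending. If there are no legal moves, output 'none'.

Answer: (0,2) (0,5) (1,3) (2,1) (2,4) (2,5) (3,1) (5,1)

Derivation:
(0,1): no bracket -> illegal
(0,2): flips 3 -> legal
(0,3): no bracket -> illegal
(0,4): no bracket -> illegal
(0,5): flips 3 -> legal
(1,3): flips 2 -> legal
(1,5): no bracket -> illegal
(2,1): flips 1 -> legal
(2,4): flips 1 -> legal
(2,5): flips 1 -> legal
(3,1): flips 1 -> legal
(4,5): no bracket -> illegal
(5,1): flips 1 -> legal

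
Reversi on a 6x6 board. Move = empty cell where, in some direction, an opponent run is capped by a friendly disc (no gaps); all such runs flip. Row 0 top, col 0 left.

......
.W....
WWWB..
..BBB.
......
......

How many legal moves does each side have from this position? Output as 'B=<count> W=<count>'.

Answer: B=3 W=4

Derivation:
-- B to move --
(0,0): flips 2 -> legal
(0,1): no bracket -> illegal
(0,2): no bracket -> illegal
(1,0): flips 1 -> legal
(1,2): flips 1 -> legal
(1,3): no bracket -> illegal
(3,0): no bracket -> illegal
(3,1): no bracket -> illegal
B mobility = 3
-- W to move --
(1,2): no bracket -> illegal
(1,3): no bracket -> illegal
(1,4): no bracket -> illegal
(2,4): flips 1 -> legal
(2,5): no bracket -> illegal
(3,1): no bracket -> illegal
(3,5): no bracket -> illegal
(4,1): no bracket -> illegal
(4,2): flips 1 -> legal
(4,3): flips 1 -> legal
(4,4): flips 1 -> legal
(4,5): no bracket -> illegal
W mobility = 4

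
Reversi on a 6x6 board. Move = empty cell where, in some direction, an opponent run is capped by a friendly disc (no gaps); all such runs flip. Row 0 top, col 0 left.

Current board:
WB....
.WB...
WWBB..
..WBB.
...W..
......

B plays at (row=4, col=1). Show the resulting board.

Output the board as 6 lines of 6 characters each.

Place B at (4,1); scan 8 dirs for brackets.
Dir NW: first cell '.' (not opp) -> no flip
Dir N: first cell '.' (not opp) -> no flip
Dir NE: opp run (3,2) capped by B -> flip
Dir W: first cell '.' (not opp) -> no flip
Dir E: first cell '.' (not opp) -> no flip
Dir SW: first cell '.' (not opp) -> no flip
Dir S: first cell '.' (not opp) -> no flip
Dir SE: first cell '.' (not opp) -> no flip
All flips: (3,2)

Answer: WB....
.WB...
WWBB..
..BBB.
.B.W..
......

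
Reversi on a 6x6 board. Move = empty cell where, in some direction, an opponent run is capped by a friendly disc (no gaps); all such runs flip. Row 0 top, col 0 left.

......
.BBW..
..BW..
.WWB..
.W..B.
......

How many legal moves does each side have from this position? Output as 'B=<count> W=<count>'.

Answer: B=8 W=6

Derivation:
-- B to move --
(0,2): no bracket -> illegal
(0,3): flips 2 -> legal
(0,4): flips 1 -> legal
(1,4): flips 1 -> legal
(2,0): no bracket -> illegal
(2,1): no bracket -> illegal
(2,4): flips 1 -> legal
(3,0): flips 2 -> legal
(3,4): flips 1 -> legal
(4,0): flips 1 -> legal
(4,2): flips 1 -> legal
(4,3): no bracket -> illegal
(5,0): no bracket -> illegal
(5,1): no bracket -> illegal
(5,2): no bracket -> illegal
B mobility = 8
-- W to move --
(0,0): no bracket -> illegal
(0,1): flips 1 -> legal
(0,2): flips 2 -> legal
(0,3): no bracket -> illegal
(1,0): flips 2 -> legal
(2,0): no bracket -> illegal
(2,1): flips 1 -> legal
(2,4): no bracket -> illegal
(3,4): flips 1 -> legal
(3,5): no bracket -> illegal
(4,2): no bracket -> illegal
(4,3): flips 1 -> legal
(4,5): no bracket -> illegal
(5,3): no bracket -> illegal
(5,4): no bracket -> illegal
(5,5): no bracket -> illegal
W mobility = 6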